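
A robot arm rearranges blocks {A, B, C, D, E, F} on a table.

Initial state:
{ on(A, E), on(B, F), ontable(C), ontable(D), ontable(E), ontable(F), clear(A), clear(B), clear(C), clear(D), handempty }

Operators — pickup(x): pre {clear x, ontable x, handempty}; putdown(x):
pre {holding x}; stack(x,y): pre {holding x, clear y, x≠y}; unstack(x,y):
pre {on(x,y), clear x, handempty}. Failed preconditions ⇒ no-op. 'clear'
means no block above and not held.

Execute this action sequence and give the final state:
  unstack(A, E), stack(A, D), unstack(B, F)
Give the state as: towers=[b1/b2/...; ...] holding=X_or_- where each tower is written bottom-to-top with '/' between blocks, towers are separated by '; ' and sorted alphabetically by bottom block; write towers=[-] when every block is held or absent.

towers=[C; D/A; E; F] holding=B

step 1 (unstack(A, E)): towers=[C; D; E; F/B] holding=A
step 2 (stack(A, D)): towers=[C; D/A; E; F/B] holding=-
step 3 (unstack(B, F)): towers=[C; D/A; E; F] holding=B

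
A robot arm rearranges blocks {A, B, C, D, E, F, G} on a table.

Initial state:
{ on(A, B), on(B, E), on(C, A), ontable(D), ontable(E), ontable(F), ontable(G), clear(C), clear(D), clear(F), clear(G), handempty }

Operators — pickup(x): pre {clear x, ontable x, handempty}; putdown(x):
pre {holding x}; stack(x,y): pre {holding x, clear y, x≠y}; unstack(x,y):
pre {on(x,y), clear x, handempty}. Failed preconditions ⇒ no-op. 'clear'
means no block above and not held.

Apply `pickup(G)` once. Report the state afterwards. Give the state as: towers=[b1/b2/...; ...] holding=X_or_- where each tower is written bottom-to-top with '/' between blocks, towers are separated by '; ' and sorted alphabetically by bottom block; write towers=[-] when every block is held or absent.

before: towers=[D; E/B/A/C; F; G] holding=-
pre[pickup(G)]: clear(G) ok, ontable(G) ok, handempty ok
all met → apply pickup(G)
after:  towers=[D; E/B/A/C; F] holding=G

towers=[D; E/B/A/C; F] holding=G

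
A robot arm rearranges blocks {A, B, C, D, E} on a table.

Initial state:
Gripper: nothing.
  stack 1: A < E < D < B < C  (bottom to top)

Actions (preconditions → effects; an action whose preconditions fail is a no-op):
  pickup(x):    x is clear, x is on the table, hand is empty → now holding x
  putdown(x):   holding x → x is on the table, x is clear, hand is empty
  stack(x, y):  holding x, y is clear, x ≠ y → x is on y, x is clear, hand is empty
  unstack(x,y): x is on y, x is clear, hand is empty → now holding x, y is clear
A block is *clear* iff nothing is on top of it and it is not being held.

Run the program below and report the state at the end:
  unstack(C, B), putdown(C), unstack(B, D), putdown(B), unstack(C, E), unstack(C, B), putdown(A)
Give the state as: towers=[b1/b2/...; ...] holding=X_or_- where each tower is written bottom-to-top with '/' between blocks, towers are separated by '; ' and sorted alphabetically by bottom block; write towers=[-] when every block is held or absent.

towers=[A/E/D; B; C] holding=-

step 1 (unstack(C, B)): towers=[A/E/D/B] holding=C
step 2 (putdown(C)): towers=[A/E/D/B; C] holding=-
step 3 (unstack(B, D)): towers=[A/E/D; C] holding=B
step 4 (putdown(B)): towers=[A/E/D; B; C] holding=-
step 5 (unstack(C, E)) [no-op]: towers=[A/E/D; B; C] holding=-
step 6 (unstack(C, B)) [no-op]: towers=[A/E/D; B; C] holding=-
step 7 (putdown(A)) [no-op]: towers=[A/E/D; B; C] holding=-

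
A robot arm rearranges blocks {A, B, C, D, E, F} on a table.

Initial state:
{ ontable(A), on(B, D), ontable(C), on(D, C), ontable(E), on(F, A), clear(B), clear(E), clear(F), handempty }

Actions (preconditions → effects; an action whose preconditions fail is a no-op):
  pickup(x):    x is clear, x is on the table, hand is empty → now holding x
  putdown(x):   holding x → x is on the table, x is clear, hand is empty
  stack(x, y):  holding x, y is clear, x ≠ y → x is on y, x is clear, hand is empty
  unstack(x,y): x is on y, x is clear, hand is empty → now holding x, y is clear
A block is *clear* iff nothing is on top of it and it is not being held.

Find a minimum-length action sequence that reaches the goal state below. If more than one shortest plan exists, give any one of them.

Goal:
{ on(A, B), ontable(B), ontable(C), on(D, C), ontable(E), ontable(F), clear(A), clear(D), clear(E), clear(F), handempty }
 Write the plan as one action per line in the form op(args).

unstack(B, D)
putdown(B)
unstack(F, A)
putdown(F)
pickup(A)
stack(A, B)

step 1 (unstack(B, D)): towers=[A/F; C/D; E] holding=B
step 2 (putdown(B)): towers=[A/F; B; C/D; E] holding=-
step 3 (unstack(F, A)): towers=[A; B; C/D; E] holding=F
step 4 (putdown(F)): towers=[A; B; C/D; E; F] holding=-
step 5 (pickup(A)): towers=[B; C/D; E; F] holding=A
step 6 (stack(A, B)): towers=[B/A; C/D; E; F] holding=-
goal check: towers=[B/A; C/D; E; F] holding=- — reached (length 6, optimal by BFS)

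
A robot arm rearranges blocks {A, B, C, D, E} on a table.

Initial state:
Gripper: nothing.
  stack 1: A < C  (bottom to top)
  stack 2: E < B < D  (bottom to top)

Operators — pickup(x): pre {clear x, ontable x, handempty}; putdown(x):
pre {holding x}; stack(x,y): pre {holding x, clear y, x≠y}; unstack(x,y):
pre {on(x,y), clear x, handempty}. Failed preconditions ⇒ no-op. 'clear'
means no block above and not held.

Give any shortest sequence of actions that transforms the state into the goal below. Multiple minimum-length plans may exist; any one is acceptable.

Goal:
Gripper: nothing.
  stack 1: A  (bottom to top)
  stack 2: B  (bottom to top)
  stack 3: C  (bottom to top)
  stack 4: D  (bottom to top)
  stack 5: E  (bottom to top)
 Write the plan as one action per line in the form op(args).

unstack(D, B)
putdown(D)
unstack(B, E)
putdown(B)
unstack(C, A)
putdown(C)

step 1 (unstack(D, B)): towers=[A/C; E/B] holding=D
step 2 (putdown(D)): towers=[A/C; D; E/B] holding=-
step 3 (unstack(B, E)): towers=[A/C; D; E] holding=B
step 4 (putdown(B)): towers=[A/C; B; D; E] holding=-
step 5 (unstack(C, A)): towers=[A; B; D; E] holding=C
step 6 (putdown(C)): towers=[A; B; C; D; E] holding=-
goal check: towers=[A; B; C; D; E] holding=- — reached (length 6, optimal by BFS)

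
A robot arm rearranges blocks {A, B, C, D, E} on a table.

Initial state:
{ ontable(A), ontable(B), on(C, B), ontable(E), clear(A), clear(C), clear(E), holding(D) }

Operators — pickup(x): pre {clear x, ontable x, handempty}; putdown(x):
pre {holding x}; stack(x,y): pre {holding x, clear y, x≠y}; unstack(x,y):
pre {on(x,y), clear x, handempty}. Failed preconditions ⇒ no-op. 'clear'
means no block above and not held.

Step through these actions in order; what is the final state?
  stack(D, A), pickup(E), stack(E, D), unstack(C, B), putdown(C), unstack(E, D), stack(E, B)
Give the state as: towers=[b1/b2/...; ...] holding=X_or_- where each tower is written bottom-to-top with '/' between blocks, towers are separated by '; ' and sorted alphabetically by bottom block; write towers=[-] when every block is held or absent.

towers=[A/D; B/E; C] holding=-

step 1 (stack(D, A)): towers=[A/D; B/C; E] holding=-
step 2 (pickup(E)): towers=[A/D; B/C] holding=E
step 3 (stack(E, D)): towers=[A/D/E; B/C] holding=-
step 4 (unstack(C, B)): towers=[A/D/E; B] holding=C
step 5 (putdown(C)): towers=[A/D/E; B; C] holding=-
step 6 (unstack(E, D)): towers=[A/D; B; C] holding=E
step 7 (stack(E, B)): towers=[A/D; B/E; C] holding=-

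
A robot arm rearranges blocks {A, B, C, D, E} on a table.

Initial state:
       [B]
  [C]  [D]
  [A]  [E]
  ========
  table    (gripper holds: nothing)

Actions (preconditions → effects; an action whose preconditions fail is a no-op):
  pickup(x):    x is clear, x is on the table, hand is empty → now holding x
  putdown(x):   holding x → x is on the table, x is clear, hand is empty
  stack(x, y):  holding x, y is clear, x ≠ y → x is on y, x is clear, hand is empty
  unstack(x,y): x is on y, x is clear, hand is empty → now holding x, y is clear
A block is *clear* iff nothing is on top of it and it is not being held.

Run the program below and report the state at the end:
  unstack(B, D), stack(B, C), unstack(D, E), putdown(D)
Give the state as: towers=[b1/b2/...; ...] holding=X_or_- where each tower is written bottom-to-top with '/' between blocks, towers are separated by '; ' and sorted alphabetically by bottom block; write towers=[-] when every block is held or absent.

towers=[A/C/B; D; E] holding=-

step 1 (unstack(B, D)): towers=[A/C; E/D] holding=B
step 2 (stack(B, C)): towers=[A/C/B; E/D] holding=-
step 3 (unstack(D, E)): towers=[A/C/B; E] holding=D
step 4 (putdown(D)): towers=[A/C/B; D; E] holding=-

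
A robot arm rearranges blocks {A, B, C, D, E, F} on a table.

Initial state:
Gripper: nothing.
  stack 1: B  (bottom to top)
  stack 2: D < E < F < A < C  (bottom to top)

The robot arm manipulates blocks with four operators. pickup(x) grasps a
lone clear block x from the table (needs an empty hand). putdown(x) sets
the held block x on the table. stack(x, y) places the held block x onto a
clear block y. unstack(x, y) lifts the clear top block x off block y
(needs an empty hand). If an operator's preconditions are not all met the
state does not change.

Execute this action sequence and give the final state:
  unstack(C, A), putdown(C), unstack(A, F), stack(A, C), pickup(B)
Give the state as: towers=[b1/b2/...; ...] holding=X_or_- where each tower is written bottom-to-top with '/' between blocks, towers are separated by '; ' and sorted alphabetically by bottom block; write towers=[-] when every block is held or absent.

towers=[C/A; D/E/F] holding=B

step 1 (unstack(C, A)): towers=[B; D/E/F/A] holding=C
step 2 (putdown(C)): towers=[B; C; D/E/F/A] holding=-
step 3 (unstack(A, F)): towers=[B; C; D/E/F] holding=A
step 4 (stack(A, C)): towers=[B; C/A; D/E/F] holding=-
step 5 (pickup(B)): towers=[C/A; D/E/F] holding=B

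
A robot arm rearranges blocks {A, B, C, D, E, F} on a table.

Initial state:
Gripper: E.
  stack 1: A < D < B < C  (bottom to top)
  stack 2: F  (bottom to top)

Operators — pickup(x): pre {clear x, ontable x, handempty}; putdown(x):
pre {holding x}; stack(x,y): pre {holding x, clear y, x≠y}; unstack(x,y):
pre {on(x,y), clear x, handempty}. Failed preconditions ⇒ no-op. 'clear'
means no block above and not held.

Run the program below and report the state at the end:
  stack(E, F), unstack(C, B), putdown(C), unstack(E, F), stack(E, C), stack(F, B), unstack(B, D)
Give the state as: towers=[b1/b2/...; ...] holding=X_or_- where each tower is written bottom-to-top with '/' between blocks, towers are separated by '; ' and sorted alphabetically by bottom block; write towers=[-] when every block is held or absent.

step 1 (stack(E, F)): towers=[A/D/B/C; F/E] holding=-
step 2 (unstack(C, B)): towers=[A/D/B; F/E] holding=C
step 3 (putdown(C)): towers=[A/D/B; C; F/E] holding=-
step 4 (unstack(E, F)): towers=[A/D/B; C; F] holding=E
step 5 (stack(E, C)): towers=[A/D/B; C/E; F] holding=-
step 6 (stack(F, B)) [no-op]: towers=[A/D/B; C/E; F] holding=-
step 7 (unstack(B, D)): towers=[A/D; C/E; F] holding=B

towers=[A/D; C/E; F] holding=B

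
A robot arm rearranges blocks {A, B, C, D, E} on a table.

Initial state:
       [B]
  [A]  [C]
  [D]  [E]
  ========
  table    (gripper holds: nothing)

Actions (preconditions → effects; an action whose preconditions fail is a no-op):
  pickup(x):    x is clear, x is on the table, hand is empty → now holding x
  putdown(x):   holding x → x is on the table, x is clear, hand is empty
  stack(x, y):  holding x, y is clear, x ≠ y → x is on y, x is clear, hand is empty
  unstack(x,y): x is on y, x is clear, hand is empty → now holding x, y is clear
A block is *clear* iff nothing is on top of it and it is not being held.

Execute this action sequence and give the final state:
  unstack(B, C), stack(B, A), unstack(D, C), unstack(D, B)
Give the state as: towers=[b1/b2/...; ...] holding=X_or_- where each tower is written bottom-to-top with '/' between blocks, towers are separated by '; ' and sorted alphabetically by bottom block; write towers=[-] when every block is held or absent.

towers=[D/A/B; E/C] holding=-

step 1 (unstack(B, C)): towers=[D/A; E/C] holding=B
step 2 (stack(B, A)): towers=[D/A/B; E/C] holding=-
step 3 (unstack(D, C)) [no-op]: towers=[D/A/B; E/C] holding=-
step 4 (unstack(D, B)) [no-op]: towers=[D/A/B; E/C] holding=-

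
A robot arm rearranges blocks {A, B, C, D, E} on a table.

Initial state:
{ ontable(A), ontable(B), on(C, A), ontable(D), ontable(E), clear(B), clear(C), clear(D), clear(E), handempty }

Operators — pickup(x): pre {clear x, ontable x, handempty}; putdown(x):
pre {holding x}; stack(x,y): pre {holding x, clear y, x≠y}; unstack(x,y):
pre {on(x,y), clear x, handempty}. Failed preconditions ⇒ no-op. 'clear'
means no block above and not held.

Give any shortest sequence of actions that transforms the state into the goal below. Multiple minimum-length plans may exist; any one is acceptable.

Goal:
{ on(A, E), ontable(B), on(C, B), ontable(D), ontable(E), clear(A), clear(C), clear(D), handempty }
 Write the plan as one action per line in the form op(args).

step 1 (unstack(C, A)): towers=[A; B; D; E] holding=C
step 2 (stack(C, B)): towers=[A; B/C; D; E] holding=-
step 3 (pickup(A)): towers=[B/C; D; E] holding=A
step 4 (stack(A, E)): towers=[B/C; D; E/A] holding=-
goal check: towers=[B/C; D; E/A] holding=- — reached (length 4, optimal by BFS)

unstack(C, A)
stack(C, B)
pickup(A)
stack(A, E)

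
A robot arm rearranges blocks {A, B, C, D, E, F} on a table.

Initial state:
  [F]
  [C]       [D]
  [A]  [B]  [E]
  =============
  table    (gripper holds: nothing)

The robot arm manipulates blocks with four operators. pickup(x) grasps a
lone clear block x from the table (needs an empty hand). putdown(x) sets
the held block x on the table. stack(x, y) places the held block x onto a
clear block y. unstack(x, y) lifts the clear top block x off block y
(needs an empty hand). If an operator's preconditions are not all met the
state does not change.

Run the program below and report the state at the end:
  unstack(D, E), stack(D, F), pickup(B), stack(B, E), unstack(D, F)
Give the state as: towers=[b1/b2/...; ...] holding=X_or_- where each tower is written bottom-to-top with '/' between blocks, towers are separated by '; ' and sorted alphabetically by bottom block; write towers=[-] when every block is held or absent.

towers=[A/C/F; E/B] holding=D

step 1 (unstack(D, E)): towers=[A/C/F; B; E] holding=D
step 2 (stack(D, F)): towers=[A/C/F/D; B; E] holding=-
step 3 (pickup(B)): towers=[A/C/F/D; E] holding=B
step 4 (stack(B, E)): towers=[A/C/F/D; E/B] holding=-
step 5 (unstack(D, F)): towers=[A/C/F; E/B] holding=D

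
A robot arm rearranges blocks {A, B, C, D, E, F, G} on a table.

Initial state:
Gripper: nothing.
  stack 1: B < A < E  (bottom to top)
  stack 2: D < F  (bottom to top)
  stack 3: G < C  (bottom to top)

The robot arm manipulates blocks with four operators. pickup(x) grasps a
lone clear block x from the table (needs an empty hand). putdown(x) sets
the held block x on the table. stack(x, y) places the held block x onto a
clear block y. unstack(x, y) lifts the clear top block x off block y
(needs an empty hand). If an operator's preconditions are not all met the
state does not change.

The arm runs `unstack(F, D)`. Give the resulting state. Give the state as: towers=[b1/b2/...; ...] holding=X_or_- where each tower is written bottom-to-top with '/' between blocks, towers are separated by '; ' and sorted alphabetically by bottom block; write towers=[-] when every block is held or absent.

towers=[B/A/E; D; G/C] holding=F

before: towers=[B/A/E; D/F; G/C] holding=-
pre[unstack(F, D)]: on(F,D) ok, clear(F) ok, handempty ok
all met → apply unstack(F, D)
after:  towers=[B/A/E; D; G/C] holding=F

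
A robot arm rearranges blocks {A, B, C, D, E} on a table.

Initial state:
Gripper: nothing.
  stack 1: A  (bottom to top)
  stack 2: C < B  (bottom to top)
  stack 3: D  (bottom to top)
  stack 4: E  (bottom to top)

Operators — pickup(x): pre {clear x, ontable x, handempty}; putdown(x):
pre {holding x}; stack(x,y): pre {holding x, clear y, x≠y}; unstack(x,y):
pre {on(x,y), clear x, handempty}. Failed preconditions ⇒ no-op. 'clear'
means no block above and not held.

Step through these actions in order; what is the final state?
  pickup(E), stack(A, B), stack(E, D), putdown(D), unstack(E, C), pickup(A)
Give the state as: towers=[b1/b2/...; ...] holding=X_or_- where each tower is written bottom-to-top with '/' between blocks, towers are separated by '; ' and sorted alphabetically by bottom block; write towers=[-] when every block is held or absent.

step 1 (pickup(E)): towers=[A; C/B; D] holding=E
step 2 (stack(A, B)) [no-op]: towers=[A; C/B; D] holding=E
step 3 (stack(E, D)): towers=[A; C/B; D/E] holding=-
step 4 (putdown(D)) [no-op]: towers=[A; C/B; D/E] holding=-
step 5 (unstack(E, C)) [no-op]: towers=[A; C/B; D/E] holding=-
step 6 (pickup(A)): towers=[C/B; D/E] holding=A

towers=[C/B; D/E] holding=A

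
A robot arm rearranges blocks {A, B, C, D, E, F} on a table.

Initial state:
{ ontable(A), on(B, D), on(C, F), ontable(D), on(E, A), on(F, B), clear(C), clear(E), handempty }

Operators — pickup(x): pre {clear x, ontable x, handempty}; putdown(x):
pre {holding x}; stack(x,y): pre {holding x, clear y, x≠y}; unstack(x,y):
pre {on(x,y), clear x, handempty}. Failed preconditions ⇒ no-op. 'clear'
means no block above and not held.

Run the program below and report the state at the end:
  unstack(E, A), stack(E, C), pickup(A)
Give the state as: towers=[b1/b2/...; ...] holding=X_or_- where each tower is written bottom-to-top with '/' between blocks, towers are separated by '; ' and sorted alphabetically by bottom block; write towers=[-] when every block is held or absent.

towers=[D/B/F/C/E] holding=A

step 1 (unstack(E, A)): towers=[A; D/B/F/C] holding=E
step 2 (stack(E, C)): towers=[A; D/B/F/C/E] holding=-
step 3 (pickup(A)): towers=[D/B/F/C/E] holding=A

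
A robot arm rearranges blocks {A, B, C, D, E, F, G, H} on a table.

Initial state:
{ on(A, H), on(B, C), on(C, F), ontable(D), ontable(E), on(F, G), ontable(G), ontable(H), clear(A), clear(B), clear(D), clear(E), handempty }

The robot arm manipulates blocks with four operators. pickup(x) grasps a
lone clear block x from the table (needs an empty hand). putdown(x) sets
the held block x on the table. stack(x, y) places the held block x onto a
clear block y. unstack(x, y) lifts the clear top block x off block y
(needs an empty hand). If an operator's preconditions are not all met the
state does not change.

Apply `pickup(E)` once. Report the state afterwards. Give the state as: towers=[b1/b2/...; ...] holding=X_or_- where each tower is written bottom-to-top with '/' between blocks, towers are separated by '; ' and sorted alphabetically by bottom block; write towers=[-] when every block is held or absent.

towers=[D; G/F/C/B; H/A] holding=E

before: towers=[D; E; G/F/C/B; H/A] holding=-
pre[pickup(E)]: clear(E) yes, ontable(E) yes, handempty yes
all met → apply pickup(E)
after:  towers=[D; G/F/C/B; H/A] holding=E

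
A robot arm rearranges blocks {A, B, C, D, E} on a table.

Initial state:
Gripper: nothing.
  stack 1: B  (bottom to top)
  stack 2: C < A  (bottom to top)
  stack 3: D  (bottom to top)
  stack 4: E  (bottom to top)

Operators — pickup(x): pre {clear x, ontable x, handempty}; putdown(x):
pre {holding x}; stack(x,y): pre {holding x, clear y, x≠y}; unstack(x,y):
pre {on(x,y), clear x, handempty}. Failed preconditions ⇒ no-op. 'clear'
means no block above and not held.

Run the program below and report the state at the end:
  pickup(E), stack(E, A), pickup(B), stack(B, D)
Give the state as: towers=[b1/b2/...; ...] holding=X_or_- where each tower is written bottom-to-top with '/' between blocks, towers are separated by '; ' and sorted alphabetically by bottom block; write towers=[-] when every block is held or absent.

towers=[C/A/E; D/B] holding=-

step 1 (pickup(E)): towers=[B; C/A; D] holding=E
step 2 (stack(E, A)): towers=[B; C/A/E; D] holding=-
step 3 (pickup(B)): towers=[C/A/E; D] holding=B
step 4 (stack(B, D)): towers=[C/A/E; D/B] holding=-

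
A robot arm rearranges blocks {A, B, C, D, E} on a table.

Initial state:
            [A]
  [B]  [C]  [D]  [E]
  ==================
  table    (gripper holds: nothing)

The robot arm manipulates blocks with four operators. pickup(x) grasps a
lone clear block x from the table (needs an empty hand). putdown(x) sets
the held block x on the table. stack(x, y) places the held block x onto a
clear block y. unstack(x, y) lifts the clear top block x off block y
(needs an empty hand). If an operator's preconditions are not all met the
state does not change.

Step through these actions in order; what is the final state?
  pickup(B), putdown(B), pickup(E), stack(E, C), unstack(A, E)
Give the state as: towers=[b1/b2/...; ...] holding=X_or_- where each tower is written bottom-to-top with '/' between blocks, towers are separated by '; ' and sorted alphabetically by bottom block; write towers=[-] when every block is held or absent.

towers=[B; C/E; D/A] holding=-

step 1 (pickup(B)): towers=[C; D/A; E] holding=B
step 2 (putdown(B)): towers=[B; C; D/A; E] holding=-
step 3 (pickup(E)): towers=[B; C; D/A] holding=E
step 4 (stack(E, C)): towers=[B; C/E; D/A] holding=-
step 5 (unstack(A, E)) [no-op]: towers=[B; C/E; D/A] holding=-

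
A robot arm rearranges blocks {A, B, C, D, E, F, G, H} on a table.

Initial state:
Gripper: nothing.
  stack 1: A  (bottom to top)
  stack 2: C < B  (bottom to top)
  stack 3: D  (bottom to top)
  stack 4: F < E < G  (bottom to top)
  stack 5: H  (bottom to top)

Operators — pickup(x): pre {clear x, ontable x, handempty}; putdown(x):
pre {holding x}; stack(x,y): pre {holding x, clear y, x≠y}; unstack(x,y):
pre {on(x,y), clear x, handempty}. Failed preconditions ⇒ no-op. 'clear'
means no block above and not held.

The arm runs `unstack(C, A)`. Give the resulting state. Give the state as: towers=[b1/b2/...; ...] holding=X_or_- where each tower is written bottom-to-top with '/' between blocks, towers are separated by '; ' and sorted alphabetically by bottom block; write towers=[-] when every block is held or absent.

before: towers=[A; C/B; D; F/E/G; H] holding=-
pre[unstack(C, A)]: on(C,A) ✗, clear(C) ✗, handempty ✓
on(C,A), clear(C) unmet → unstack(C, A) is a no-op
after:  towers=[A; C/B; D; F/E/G; H] holding=-

towers=[A; C/B; D; F/E/G; H] holding=-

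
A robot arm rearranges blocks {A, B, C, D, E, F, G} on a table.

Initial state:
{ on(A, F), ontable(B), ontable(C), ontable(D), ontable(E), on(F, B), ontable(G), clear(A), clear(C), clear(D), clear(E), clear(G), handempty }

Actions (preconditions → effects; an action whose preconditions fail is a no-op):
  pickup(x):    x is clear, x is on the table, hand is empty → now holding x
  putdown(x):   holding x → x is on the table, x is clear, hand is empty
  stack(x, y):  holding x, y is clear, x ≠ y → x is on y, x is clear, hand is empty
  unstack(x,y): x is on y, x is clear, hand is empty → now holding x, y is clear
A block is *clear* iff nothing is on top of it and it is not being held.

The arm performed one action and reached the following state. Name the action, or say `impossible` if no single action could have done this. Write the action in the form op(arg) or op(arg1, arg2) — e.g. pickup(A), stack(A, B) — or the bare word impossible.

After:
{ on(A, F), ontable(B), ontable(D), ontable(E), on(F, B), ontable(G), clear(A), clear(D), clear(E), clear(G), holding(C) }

target: towers=[B/F/A; D; E; G] holding=C
         pickup(G) → towers=[B/F/A; C; D; E] holding=G
         pickup(D) → towers=[B/F/A; C; E; G] holding=D
     unstack(A, F) → towers=[B/F; C; D; E; G] holding=A
         pickup(E) → towers=[B/F/A; C; D; G] holding=E
         pickup(C) → towers=[B/F/A; D; E; G] holding=C  ← match

pickup(C)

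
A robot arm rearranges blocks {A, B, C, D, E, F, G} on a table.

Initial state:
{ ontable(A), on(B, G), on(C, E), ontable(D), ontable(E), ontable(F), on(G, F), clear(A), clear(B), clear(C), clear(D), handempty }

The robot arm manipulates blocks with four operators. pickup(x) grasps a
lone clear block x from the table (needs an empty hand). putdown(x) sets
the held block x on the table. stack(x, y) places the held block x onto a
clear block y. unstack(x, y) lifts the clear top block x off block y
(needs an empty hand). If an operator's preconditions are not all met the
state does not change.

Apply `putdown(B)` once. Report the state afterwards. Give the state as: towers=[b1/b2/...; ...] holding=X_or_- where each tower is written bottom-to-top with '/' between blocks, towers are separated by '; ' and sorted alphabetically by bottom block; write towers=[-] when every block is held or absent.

before: towers=[A; D; E/C; F/G/B] holding=-
pre[putdown(B)]: holding(B) no
holding(B) unmet → putdown(B) is a no-op
after:  towers=[A; D; E/C; F/G/B] holding=-

towers=[A; D; E/C; F/G/B] holding=-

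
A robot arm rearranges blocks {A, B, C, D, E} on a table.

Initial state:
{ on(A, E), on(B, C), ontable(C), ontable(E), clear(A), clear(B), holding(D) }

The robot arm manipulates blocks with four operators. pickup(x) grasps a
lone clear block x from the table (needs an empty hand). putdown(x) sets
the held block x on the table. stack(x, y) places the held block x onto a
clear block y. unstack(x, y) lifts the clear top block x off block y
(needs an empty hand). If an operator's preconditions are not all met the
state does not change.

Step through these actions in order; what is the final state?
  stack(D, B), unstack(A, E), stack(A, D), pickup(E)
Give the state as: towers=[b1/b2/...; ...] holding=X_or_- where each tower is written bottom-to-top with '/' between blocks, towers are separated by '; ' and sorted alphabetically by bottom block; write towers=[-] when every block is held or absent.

towers=[C/B/D/A] holding=E

step 1 (stack(D, B)): towers=[C/B/D; E/A] holding=-
step 2 (unstack(A, E)): towers=[C/B/D; E] holding=A
step 3 (stack(A, D)): towers=[C/B/D/A; E] holding=-
step 4 (pickup(E)): towers=[C/B/D/A] holding=E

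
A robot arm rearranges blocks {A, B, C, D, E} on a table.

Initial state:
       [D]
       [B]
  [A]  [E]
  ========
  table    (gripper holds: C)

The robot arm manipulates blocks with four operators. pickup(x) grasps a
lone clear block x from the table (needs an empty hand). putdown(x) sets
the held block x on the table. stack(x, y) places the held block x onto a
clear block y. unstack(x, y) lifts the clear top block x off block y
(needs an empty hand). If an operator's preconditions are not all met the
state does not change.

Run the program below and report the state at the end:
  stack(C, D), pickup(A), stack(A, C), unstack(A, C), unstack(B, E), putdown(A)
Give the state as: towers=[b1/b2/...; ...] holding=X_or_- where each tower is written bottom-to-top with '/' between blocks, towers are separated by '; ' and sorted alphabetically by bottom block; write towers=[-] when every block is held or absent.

towers=[A; E/B/D/C] holding=-

step 1 (stack(C, D)): towers=[A; E/B/D/C] holding=-
step 2 (pickup(A)): towers=[E/B/D/C] holding=A
step 3 (stack(A, C)): towers=[E/B/D/C/A] holding=-
step 4 (unstack(A, C)): towers=[E/B/D/C] holding=A
step 5 (unstack(B, E)) [no-op]: towers=[E/B/D/C] holding=A
step 6 (putdown(A)): towers=[A; E/B/D/C] holding=-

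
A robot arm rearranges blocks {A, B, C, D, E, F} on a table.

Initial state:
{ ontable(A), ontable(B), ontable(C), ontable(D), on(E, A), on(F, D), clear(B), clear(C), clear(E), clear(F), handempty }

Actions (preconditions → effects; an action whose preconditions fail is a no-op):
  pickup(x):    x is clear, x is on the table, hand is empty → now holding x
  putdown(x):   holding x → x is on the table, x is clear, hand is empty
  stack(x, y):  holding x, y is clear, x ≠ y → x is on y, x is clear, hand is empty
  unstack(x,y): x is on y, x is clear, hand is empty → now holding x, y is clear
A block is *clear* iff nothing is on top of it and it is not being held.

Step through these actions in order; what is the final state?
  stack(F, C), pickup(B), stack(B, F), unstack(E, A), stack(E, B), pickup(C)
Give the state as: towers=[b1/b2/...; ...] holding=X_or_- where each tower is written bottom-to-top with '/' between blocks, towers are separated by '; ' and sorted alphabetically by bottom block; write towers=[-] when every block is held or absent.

towers=[A; D/F/B/E] holding=C

step 1 (stack(F, C)) [no-op]: towers=[A/E; B; C; D/F] holding=-
step 2 (pickup(B)): towers=[A/E; C; D/F] holding=B
step 3 (stack(B, F)): towers=[A/E; C; D/F/B] holding=-
step 4 (unstack(E, A)): towers=[A; C; D/F/B] holding=E
step 5 (stack(E, B)): towers=[A; C; D/F/B/E] holding=-
step 6 (pickup(C)): towers=[A; D/F/B/E] holding=C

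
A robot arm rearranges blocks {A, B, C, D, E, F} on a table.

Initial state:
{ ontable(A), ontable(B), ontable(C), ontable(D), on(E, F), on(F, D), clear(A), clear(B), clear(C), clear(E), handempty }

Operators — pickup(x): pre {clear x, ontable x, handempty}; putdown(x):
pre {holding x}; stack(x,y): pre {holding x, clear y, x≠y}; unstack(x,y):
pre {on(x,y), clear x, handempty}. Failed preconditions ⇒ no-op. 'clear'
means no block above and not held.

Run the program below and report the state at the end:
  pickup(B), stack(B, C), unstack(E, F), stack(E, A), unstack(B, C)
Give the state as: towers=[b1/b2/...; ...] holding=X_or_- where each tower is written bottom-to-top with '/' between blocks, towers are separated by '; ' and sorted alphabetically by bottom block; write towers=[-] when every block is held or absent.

towers=[A/E; C; D/F] holding=B

step 1 (pickup(B)): towers=[A; C; D/F/E] holding=B
step 2 (stack(B, C)): towers=[A; C/B; D/F/E] holding=-
step 3 (unstack(E, F)): towers=[A; C/B; D/F] holding=E
step 4 (stack(E, A)): towers=[A/E; C/B; D/F] holding=-
step 5 (unstack(B, C)): towers=[A/E; C; D/F] holding=B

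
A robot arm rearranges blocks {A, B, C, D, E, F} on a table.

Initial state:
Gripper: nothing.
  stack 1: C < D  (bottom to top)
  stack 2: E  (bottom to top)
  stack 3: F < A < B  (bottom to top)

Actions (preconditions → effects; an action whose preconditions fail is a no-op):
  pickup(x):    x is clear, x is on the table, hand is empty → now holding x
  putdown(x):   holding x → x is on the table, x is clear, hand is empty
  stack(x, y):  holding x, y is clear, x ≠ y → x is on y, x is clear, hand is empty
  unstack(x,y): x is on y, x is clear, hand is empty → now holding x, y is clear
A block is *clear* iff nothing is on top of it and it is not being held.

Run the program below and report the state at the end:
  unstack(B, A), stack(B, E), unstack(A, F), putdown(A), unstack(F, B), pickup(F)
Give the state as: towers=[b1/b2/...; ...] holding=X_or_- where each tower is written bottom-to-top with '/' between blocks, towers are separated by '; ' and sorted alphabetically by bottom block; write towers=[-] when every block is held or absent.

towers=[A; C/D; E/B] holding=F

step 1 (unstack(B, A)): towers=[C/D; E; F/A] holding=B
step 2 (stack(B, E)): towers=[C/D; E/B; F/A] holding=-
step 3 (unstack(A, F)): towers=[C/D; E/B; F] holding=A
step 4 (putdown(A)): towers=[A; C/D; E/B; F] holding=-
step 5 (unstack(F, B)) [no-op]: towers=[A; C/D; E/B; F] holding=-
step 6 (pickup(F)): towers=[A; C/D; E/B] holding=F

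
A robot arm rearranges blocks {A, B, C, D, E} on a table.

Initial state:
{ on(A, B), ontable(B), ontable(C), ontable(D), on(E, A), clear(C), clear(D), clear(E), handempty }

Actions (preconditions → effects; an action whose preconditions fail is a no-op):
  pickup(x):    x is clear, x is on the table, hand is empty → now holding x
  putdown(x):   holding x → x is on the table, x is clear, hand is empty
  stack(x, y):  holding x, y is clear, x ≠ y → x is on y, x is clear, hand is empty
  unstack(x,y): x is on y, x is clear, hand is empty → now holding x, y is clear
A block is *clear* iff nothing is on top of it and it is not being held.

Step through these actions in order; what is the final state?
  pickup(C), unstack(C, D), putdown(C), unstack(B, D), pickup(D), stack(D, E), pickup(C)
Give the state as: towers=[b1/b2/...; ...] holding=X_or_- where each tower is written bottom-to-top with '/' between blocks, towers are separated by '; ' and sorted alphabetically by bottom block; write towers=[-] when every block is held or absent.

step 1 (pickup(C)): towers=[B/A/E; D] holding=C
step 2 (unstack(C, D)) [no-op]: towers=[B/A/E; D] holding=C
step 3 (putdown(C)): towers=[B/A/E; C; D] holding=-
step 4 (unstack(B, D)) [no-op]: towers=[B/A/E; C; D] holding=-
step 5 (pickup(D)): towers=[B/A/E; C] holding=D
step 6 (stack(D, E)): towers=[B/A/E/D; C] holding=-
step 7 (pickup(C)): towers=[B/A/E/D] holding=C

towers=[B/A/E/D] holding=C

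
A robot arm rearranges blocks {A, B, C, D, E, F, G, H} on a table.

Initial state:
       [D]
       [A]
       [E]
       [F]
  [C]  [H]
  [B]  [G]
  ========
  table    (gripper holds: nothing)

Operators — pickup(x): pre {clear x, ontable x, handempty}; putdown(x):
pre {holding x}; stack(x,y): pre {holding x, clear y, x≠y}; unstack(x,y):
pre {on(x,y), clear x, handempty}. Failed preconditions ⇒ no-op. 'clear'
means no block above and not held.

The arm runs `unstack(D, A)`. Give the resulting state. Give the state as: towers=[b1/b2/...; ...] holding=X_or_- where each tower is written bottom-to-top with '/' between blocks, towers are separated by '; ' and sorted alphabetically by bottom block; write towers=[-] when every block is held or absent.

towers=[B/C; G/H/F/E/A] holding=D

before: towers=[B/C; G/H/F/E/A/D] holding=-
pre[unstack(D, A)]: on(D,A) ok, clear(D) ok, handempty ok
all met → apply unstack(D, A)
after:  towers=[B/C; G/H/F/E/A] holding=D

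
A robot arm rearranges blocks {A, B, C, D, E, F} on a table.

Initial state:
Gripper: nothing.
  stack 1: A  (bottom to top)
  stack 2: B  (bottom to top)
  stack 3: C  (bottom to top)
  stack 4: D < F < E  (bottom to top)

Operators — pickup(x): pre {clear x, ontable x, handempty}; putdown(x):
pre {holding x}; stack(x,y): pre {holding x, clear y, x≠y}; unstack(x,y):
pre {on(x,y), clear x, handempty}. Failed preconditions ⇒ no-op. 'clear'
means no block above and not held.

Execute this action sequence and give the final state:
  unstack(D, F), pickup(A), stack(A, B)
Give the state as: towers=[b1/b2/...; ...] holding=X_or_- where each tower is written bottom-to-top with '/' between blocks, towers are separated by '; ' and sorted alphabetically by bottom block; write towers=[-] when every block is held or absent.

step 1 (unstack(D, F)) [no-op]: towers=[A; B; C; D/F/E] holding=-
step 2 (pickup(A)): towers=[B; C; D/F/E] holding=A
step 3 (stack(A, B)): towers=[B/A; C; D/F/E] holding=-

towers=[B/A; C; D/F/E] holding=-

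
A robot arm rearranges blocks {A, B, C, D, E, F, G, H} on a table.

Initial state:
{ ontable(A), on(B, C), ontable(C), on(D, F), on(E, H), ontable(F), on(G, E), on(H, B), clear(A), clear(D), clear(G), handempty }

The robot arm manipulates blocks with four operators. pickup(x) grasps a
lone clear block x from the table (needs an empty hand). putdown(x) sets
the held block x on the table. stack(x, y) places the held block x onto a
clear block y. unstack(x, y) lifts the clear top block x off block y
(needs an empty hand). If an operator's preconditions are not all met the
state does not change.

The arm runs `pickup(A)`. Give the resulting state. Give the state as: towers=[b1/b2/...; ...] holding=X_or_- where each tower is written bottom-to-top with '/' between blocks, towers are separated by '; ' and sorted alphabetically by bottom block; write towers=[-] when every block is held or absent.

before: towers=[A; C/B/H/E/G; F/D] holding=-
pre[pickup(A)]: clear(A) yes, ontable(A) yes, handempty yes
all met → apply pickup(A)
after:  towers=[C/B/H/E/G; F/D] holding=A

towers=[C/B/H/E/G; F/D] holding=A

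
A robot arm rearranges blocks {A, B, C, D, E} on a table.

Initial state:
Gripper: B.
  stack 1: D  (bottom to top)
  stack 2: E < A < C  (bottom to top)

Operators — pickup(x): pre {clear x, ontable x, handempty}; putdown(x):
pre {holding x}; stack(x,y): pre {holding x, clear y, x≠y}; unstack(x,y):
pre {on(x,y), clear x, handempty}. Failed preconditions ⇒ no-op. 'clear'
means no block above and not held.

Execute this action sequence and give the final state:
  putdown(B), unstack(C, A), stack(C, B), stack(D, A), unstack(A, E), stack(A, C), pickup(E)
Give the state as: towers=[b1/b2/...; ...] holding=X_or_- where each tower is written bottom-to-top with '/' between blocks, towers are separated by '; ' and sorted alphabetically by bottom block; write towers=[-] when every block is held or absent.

step 1 (putdown(B)): towers=[B; D; E/A/C] holding=-
step 2 (unstack(C, A)): towers=[B; D; E/A] holding=C
step 3 (stack(C, B)): towers=[B/C; D; E/A] holding=-
step 4 (stack(D, A)) [no-op]: towers=[B/C; D; E/A] holding=-
step 5 (unstack(A, E)): towers=[B/C; D; E] holding=A
step 6 (stack(A, C)): towers=[B/C/A; D; E] holding=-
step 7 (pickup(E)): towers=[B/C/A; D] holding=E

towers=[B/C/A; D] holding=E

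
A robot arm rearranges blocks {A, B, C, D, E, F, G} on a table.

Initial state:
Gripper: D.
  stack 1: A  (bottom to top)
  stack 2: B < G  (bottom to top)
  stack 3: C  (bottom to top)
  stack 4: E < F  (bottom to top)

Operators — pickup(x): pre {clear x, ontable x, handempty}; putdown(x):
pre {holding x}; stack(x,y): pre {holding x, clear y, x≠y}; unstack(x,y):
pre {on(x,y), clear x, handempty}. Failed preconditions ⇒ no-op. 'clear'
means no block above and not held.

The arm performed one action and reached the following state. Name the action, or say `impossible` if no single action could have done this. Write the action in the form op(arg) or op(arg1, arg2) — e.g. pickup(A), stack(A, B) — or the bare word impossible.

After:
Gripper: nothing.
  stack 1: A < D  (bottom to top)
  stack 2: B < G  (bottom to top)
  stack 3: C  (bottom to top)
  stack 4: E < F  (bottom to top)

target: towers=[A/D; B/G; C; E/F] holding=-
        putdown(D) → towers=[A; B/G; C; D; E/F] holding=-
       stack(D, F) → towers=[A; B/G; C; E/F/D] holding=-
       stack(D, G) → towers=[A; B/G/D; C; E/F] holding=-
       stack(D, A) → towers=[A/D; B/G; C; E/F] holding=-  ← match
       stack(D, C) → towers=[A; B/G; C/D; E/F] holding=-

stack(D, A)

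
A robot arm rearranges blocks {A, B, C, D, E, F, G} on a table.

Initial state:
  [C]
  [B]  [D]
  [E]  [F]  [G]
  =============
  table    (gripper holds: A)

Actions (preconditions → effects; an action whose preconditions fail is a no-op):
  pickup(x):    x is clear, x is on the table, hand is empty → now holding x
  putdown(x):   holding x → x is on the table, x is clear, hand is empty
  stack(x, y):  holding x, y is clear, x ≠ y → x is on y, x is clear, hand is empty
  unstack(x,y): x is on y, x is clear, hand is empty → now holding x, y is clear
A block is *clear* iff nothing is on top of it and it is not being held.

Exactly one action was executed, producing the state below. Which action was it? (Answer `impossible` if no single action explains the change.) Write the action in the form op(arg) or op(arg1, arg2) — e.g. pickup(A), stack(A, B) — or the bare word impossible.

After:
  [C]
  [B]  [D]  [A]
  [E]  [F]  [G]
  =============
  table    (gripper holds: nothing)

stack(A, G)

target: towers=[E/B/C; F/D; G/A] holding=-
        putdown(A) → towers=[A; E/B/C; F/D; G] holding=-
       stack(A, G) → towers=[E/B/C; F/D; G/A] holding=-  ← match
       stack(A, D) → towers=[E/B/C; F/D/A; G] holding=-
       stack(A, C) → towers=[E/B/C/A; F/D; G] holding=-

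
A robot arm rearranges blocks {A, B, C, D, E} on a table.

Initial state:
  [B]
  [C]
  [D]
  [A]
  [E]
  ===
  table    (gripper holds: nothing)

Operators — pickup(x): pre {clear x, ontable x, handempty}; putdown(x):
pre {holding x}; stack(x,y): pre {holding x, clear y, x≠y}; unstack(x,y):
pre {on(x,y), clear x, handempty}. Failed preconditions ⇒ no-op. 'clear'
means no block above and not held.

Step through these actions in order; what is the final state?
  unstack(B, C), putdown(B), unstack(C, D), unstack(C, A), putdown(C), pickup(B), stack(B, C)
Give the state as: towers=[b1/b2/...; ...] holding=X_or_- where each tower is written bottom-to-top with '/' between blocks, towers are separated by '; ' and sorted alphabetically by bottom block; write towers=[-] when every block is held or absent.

step 1 (unstack(B, C)): towers=[E/A/D/C] holding=B
step 2 (putdown(B)): towers=[B; E/A/D/C] holding=-
step 3 (unstack(C, D)): towers=[B; E/A/D] holding=C
step 4 (unstack(C, A)) [no-op]: towers=[B; E/A/D] holding=C
step 5 (putdown(C)): towers=[B; C; E/A/D] holding=-
step 6 (pickup(B)): towers=[C; E/A/D] holding=B
step 7 (stack(B, C)): towers=[C/B; E/A/D] holding=-

towers=[C/B; E/A/D] holding=-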